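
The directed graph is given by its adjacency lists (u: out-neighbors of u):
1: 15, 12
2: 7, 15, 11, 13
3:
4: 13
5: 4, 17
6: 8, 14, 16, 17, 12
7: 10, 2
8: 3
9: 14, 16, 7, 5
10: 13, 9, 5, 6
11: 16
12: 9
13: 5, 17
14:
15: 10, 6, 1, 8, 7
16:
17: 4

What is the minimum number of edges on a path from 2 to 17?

2

Level 0: 2
Level 1: 7, 11, 13, 15
Level 2: 1, 5, 6, 8, 10, 16, 17
Level 3: 3, 4, 9, 12, 14
17 first appears at level 2.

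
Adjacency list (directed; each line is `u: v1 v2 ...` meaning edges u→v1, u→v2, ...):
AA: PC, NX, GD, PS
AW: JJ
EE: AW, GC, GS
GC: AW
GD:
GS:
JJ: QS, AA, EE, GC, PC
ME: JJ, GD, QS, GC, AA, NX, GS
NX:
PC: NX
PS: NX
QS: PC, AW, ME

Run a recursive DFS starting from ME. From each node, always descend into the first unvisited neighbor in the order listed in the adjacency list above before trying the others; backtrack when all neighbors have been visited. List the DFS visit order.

Visit ME
ME → JJ
JJ → QS
QS → PC
PC → NX
QS → AW
JJ → AA
AA → GD
AA → PS
JJ → EE
EE → GC
EE → GS

ME, JJ, QS, PC, NX, AW, AA, GD, PS, EE, GC, GS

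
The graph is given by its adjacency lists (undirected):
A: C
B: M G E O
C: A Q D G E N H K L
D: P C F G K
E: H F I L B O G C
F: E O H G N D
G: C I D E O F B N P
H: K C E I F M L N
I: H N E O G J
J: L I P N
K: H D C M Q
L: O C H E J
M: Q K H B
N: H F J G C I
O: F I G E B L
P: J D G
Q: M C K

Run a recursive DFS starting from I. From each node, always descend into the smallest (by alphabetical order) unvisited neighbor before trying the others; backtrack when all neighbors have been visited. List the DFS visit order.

I → E → B → G → C → A → D → F → H → K → M → Q → L → J → N → P → O

Visit I
I → E
E → B
B → G
G → C
C → A
C → D
D → F
F → H
H → K
K → M
M → Q
H → L
L → J
J → N
J → P
L → O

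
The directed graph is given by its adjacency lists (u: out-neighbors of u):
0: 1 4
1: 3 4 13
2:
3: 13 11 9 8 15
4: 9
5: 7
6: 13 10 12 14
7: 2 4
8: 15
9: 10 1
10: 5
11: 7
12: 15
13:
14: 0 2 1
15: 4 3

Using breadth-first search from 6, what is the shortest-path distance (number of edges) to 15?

2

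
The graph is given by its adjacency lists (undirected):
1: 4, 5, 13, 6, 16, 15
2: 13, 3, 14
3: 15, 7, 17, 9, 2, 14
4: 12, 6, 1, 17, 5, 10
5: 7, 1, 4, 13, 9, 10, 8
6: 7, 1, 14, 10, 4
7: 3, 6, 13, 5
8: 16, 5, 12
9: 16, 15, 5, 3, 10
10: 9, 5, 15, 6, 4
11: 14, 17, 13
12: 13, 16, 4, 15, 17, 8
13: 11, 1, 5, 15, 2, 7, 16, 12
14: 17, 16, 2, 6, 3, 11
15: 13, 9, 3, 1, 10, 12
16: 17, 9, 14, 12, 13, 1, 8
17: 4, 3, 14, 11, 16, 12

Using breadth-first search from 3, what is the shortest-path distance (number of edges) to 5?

2

Level 0: 3
Level 1: 2, 7, 9, 14, 15, 17
Level 2: 1, 4, 5, 6, 10, 11, 12, 13, 16
Level 3: 8
5 first appears at level 2.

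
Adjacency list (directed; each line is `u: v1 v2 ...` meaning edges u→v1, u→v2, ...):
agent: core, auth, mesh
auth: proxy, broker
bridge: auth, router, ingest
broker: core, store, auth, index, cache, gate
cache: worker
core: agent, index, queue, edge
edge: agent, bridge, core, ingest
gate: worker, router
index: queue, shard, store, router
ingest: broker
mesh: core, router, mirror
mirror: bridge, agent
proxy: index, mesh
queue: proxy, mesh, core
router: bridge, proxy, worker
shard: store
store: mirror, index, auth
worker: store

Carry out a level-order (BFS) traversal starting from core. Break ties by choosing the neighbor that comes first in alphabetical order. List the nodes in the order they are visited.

core -> agent -> edge -> index -> queue -> auth -> mesh -> bridge -> ingest -> router -> shard -> store -> proxy -> broker -> mirror -> worker -> cache -> gate

Visit core; enqueue agent, edge, index, queue → queue [agent, edge, index, queue]
Visit agent; enqueue auth, mesh → queue [edge, index, queue, auth, mesh]
Visit edge; enqueue bridge, ingest → queue [index, queue, auth, mesh, bridge, ingest]
Visit index; enqueue router, shard, store → queue [queue, auth, mesh, bridge, ingest, router, shard, store]
Visit queue; enqueue proxy → queue [auth, mesh, bridge, ingest, router, shard, store, proxy]
Visit auth; enqueue broker → queue [mesh, bridge, ingest, router, shard, store, proxy, broker]
Visit mesh; enqueue mirror → queue [bridge, ingest, router, shard, store, proxy, broker, mirror]
Visit bridge → queue [ingest, router, shard, store, proxy, broker, mirror]
Visit ingest → queue [router, shard, store, proxy, broker, mirror]
Visit router; enqueue worker → queue [shard, store, proxy, broker, mirror, worker]
Visit shard → queue [store, proxy, broker, mirror, worker]
Visit store → queue [proxy, broker, mirror, worker]
Visit proxy → queue [broker, mirror, worker]
Visit broker; enqueue cache, gate → queue [mirror, worker, cache, gate]
Visit mirror → queue [worker, cache, gate]
Visit worker → queue [cache, gate]
Visit cache → queue [gate]
Visit gate → queue []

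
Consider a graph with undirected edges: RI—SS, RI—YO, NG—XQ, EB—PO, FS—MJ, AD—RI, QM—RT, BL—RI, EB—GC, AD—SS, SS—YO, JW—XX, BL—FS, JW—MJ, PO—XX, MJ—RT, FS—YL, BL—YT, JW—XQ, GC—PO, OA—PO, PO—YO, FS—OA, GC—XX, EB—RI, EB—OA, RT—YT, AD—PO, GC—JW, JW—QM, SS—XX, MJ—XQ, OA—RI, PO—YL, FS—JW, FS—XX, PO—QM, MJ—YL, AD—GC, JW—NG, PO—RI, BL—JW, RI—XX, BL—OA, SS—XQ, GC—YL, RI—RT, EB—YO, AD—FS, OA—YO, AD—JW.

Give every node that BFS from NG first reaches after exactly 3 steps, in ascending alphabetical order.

EB, OA, PO, RI, RT, YL, YO, YT

Level 0: NG
Level 1: JW, XQ
Level 2: AD, BL, FS, GC, MJ, QM, SS, XX
Level 3: EB, OA, PO, RI, RT, YL, YO, YT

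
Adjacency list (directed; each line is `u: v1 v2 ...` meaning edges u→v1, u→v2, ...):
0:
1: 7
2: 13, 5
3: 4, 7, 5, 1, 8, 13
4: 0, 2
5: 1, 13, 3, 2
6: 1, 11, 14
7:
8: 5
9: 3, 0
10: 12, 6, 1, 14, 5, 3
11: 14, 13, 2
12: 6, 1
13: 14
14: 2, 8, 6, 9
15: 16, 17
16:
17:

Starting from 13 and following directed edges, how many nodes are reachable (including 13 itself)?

BFS from 13 visits: 13, 14, 2, 8, 6, 9, 5, 1, 11, 3, 0, 7, 4
Reachable nodes: 13 of 18 total.

13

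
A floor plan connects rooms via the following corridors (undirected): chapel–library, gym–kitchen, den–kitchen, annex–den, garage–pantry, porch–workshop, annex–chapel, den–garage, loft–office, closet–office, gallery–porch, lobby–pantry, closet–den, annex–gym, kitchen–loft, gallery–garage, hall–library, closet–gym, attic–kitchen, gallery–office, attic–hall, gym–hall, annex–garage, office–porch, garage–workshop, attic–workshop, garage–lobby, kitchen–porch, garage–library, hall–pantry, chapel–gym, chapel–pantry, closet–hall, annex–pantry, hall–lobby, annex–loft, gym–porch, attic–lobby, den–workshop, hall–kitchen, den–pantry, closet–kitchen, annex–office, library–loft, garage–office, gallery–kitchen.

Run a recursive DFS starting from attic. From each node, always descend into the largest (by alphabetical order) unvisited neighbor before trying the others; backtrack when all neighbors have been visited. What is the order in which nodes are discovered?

Visit attic
attic → workshop
workshop → porch
porch → office
office → loft
loft → library
library → hall
hall → pantry
pantry → lobby
lobby → garage
garage → gallery
gallery → kitchen
kitchen → gym
gym → closet
closet → den
den → annex
annex → chapel

attic -> workshop -> porch -> office -> loft -> library -> hall -> pantry -> lobby -> garage -> gallery -> kitchen -> gym -> closet -> den -> annex -> chapel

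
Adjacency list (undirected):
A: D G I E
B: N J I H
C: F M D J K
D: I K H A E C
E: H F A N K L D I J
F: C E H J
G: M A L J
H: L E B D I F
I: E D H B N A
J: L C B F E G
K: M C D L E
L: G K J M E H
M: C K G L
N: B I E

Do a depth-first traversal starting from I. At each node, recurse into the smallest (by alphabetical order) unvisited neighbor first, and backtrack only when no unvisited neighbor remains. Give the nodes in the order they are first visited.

I -> A -> D -> C -> F -> E -> H -> B -> J -> G -> L -> K -> M -> N

Visit I
I → A
A → D
D → C
C → F
F → E
E → H
H → B
B → J
J → G
G → L
L → K
K → M
B → N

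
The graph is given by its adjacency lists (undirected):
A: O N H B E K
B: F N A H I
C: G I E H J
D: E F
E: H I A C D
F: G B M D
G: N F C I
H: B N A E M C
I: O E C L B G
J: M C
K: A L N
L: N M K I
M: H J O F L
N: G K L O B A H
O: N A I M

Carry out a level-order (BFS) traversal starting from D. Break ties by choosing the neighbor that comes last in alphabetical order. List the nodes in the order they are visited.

Visit D; enqueue F, E → queue [F, E]
Visit F; enqueue M, G, B → queue [E, M, G, B]
Visit E; enqueue I, H, C, A → queue [M, G, B, I, H, C, A]
Visit M; enqueue O, L, J → queue [G, B, I, H, C, A, O, L, J]
Visit G; enqueue N → queue [B, I, H, C, A, O, L, J, N]
Visit B → queue [I, H, C, A, O, L, J, N]
Visit I → queue [H, C, A, O, L, J, N]
Visit H → queue [C, A, O, L, J, N]
Visit C → queue [A, O, L, J, N]
Visit A; enqueue K → queue [O, L, J, N, K]
Visit O → queue [L, J, N, K]
Visit L → queue [J, N, K]
Visit J → queue [N, K]
Visit N → queue [K]
Visit K → queue []

D, F, E, M, G, B, I, H, C, A, O, L, J, N, K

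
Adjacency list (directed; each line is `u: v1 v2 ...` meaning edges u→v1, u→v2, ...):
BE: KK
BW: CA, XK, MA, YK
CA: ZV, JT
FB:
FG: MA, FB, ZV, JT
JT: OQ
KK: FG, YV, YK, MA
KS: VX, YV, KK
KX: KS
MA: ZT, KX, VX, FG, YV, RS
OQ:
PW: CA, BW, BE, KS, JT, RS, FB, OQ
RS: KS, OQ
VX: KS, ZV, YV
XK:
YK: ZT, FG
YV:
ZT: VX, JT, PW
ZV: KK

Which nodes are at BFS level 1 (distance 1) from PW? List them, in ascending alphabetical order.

Level 0: PW
Level 1: BE, BW, CA, FB, JT, KS, OQ, RS
Level 2: KK, MA, VX, XK, YK, YV, ZV
Level 3: FG, KX, ZT

BE, BW, CA, FB, JT, KS, OQ, RS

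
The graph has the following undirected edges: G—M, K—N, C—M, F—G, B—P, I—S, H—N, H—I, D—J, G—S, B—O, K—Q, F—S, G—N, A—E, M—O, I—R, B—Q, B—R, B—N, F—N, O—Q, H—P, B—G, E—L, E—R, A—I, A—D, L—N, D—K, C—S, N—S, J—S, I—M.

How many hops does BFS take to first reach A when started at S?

2

Level 0: S
Level 1: C, F, G, I, J, N
Level 2: A, B, D, H, K, L, M, R
Level 3: E, O, P, Q
A first appears at level 2.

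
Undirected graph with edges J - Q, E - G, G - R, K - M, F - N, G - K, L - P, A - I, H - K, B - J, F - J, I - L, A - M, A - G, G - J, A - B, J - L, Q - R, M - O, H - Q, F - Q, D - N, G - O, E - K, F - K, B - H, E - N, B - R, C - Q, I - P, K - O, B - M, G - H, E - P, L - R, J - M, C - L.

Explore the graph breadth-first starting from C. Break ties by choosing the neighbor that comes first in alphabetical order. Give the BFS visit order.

Visit C; enqueue L, Q → queue [L, Q]
Visit L; enqueue I, J, P, R → queue [Q, I, J, P, R]
Visit Q; enqueue F, H → queue [I, J, P, R, F, H]
Visit I; enqueue A → queue [J, P, R, F, H, A]
Visit J; enqueue B, G, M → queue [P, R, F, H, A, B, G, M]
Visit P; enqueue E → queue [R, F, H, A, B, G, M, E]
Visit R → queue [F, H, A, B, G, M, E]
Visit F; enqueue K, N → queue [H, A, B, G, M, E, K, N]
Visit H → queue [A, B, G, M, E, K, N]
Visit A → queue [B, G, M, E, K, N]
Visit B → queue [G, M, E, K, N]
Visit G; enqueue O → queue [M, E, K, N, O]
Visit M → queue [E, K, N, O]
Visit E → queue [K, N, O]
Visit K → queue [N, O]
Visit N; enqueue D → queue [O, D]
Visit O → queue [D]
Visit D → queue []

C L Q I J P R F H A B G M E K N O D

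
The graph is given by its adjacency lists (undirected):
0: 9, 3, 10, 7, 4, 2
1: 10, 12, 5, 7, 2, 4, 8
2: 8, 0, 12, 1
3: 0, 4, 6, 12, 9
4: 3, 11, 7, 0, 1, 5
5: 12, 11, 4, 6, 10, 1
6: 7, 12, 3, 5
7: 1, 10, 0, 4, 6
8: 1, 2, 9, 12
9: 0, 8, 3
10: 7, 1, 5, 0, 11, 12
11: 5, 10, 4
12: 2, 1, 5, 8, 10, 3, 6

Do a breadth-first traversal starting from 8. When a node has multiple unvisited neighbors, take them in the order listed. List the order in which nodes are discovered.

8, 1, 2, 9, 12, 10, 5, 7, 4, 0, 3, 6, 11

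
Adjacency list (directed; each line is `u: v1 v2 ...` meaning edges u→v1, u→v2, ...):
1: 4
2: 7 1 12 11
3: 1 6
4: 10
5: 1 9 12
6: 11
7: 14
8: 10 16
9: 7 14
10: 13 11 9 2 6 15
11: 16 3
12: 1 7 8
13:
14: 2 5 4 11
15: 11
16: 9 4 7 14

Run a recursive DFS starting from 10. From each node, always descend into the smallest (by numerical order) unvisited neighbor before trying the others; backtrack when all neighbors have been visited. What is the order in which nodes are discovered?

Visit 10
10 → 2
2 → 1
1 → 4
2 → 7
7 → 14
14 → 5
5 → 9
5 → 12
12 → 8
8 → 16
14 → 11
11 → 3
3 → 6
10 → 13
10 → 15

10, 2, 1, 4, 7, 14, 5, 9, 12, 8, 16, 11, 3, 6, 13, 15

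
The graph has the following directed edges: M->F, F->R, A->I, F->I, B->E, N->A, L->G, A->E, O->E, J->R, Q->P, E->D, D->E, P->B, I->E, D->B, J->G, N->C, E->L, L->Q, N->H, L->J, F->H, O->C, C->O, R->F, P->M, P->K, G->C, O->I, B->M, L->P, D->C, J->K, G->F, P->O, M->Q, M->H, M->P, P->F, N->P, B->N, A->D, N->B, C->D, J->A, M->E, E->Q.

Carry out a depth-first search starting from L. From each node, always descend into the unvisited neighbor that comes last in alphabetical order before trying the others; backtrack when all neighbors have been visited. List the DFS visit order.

L -> Q -> P -> O -> I -> E -> D -> C -> B -> N -> H -> A -> M -> F -> R -> K -> J -> G

Visit L
L → Q
Q → P
P → O
O → I
I → E
E → D
D → C
D → B
B → N
N → H
N → A
B → M
M → F
F → R
P → K
L → J
J → G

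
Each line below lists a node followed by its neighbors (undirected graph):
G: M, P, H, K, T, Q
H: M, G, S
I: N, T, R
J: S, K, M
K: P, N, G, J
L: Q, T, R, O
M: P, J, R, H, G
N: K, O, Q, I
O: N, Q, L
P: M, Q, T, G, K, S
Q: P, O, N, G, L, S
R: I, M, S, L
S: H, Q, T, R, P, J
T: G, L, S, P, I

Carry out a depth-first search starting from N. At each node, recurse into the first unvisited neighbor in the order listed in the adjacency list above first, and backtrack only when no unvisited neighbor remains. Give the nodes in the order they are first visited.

N, K, P, M, J, S, H, G, T, L, Q, O, R, I

Visit N
N → K
K → P
P → M
M → J
J → S
S → H
H → G
G → T
T → L
L → Q
Q → O
L → R
R → I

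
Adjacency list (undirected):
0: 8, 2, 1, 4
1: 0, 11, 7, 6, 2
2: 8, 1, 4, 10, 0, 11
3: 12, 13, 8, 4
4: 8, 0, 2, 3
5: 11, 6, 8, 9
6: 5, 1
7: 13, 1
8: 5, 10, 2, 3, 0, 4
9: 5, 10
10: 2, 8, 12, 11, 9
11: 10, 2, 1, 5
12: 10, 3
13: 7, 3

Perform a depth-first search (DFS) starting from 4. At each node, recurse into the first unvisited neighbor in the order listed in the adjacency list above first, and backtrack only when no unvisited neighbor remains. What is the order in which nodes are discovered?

4 → 8 → 5 → 11 → 10 → 2 → 1 → 0 → 7 → 13 → 3 → 12 → 6 → 9

Visit 4
4 → 8
8 → 5
5 → 11
11 → 10
10 → 2
2 → 1
1 → 0
1 → 7
7 → 13
13 → 3
3 → 12
1 → 6
10 → 9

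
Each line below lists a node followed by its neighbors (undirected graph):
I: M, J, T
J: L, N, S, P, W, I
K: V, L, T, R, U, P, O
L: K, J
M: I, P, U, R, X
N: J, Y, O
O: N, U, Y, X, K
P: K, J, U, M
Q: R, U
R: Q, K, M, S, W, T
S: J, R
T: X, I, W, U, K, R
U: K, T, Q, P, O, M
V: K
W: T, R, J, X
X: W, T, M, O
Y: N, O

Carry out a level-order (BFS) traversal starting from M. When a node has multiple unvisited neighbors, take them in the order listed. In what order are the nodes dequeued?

Visit M; enqueue I, P, U, R, X → queue [I, P, U, R, X]
Visit I; enqueue J, T → queue [P, U, R, X, J, T]
Visit P; enqueue K → queue [U, R, X, J, T, K]
Visit U; enqueue Q, O → queue [R, X, J, T, K, Q, O]
Visit R; enqueue S, W → queue [X, J, T, K, Q, O, S, W]
Visit X → queue [J, T, K, Q, O, S, W]
Visit J; enqueue L, N → queue [T, K, Q, O, S, W, L, N]
Visit T → queue [K, Q, O, S, W, L, N]
Visit K; enqueue V → queue [Q, O, S, W, L, N, V]
Visit Q → queue [O, S, W, L, N, V]
Visit O; enqueue Y → queue [S, W, L, N, V, Y]
Visit S → queue [W, L, N, V, Y]
Visit W → queue [L, N, V, Y]
Visit L → queue [N, V, Y]
Visit N → queue [V, Y]
Visit V → queue [Y]
Visit Y → queue []

M → I → P → U → R → X → J → T → K → Q → O → S → W → L → N → V → Y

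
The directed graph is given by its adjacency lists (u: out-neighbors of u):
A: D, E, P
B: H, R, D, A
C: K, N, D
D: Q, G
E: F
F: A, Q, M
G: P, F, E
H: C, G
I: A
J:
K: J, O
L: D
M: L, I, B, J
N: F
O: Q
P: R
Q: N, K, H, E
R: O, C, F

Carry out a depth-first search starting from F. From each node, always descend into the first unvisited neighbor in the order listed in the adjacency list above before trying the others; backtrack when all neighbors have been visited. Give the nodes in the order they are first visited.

F, A, D, Q, N, K, J, O, H, C, G, P, R, E, M, L, I, B

Visit F
F → A
A → D
D → Q
Q → N
Q → K
K → J
K → O
Q → H
H → C
H → G
G → P
P → R
G → E
F → M
M → L
M → I
M → B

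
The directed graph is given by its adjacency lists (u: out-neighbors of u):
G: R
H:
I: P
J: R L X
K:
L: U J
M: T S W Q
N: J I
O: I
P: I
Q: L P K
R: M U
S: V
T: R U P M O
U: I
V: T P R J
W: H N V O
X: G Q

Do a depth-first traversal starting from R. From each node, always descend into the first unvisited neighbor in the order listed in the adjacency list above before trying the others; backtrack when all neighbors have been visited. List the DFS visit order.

Visit R
R → M
M → T
T → U
U → I
I → P
T → O
M → S
S → V
V → J
J → L
J → X
X → G
X → Q
Q → K
M → W
W → H
W → N

R M T U I P O S V J L X G Q K W H N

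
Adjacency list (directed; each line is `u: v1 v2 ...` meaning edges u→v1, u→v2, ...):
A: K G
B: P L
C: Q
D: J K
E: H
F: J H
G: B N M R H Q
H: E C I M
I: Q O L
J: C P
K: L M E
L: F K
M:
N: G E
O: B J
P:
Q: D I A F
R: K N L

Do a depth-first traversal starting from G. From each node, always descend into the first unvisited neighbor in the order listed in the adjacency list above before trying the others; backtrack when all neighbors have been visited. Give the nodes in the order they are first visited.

G, B, P, L, F, J, C, Q, D, K, M, E, H, I, O, A, N, R

Visit G
G → B
B → P
B → L
L → F
F → J
J → C
C → Q
Q → D
D → K
K → M
K → E
E → H
H → I
I → O
Q → A
G → N
G → R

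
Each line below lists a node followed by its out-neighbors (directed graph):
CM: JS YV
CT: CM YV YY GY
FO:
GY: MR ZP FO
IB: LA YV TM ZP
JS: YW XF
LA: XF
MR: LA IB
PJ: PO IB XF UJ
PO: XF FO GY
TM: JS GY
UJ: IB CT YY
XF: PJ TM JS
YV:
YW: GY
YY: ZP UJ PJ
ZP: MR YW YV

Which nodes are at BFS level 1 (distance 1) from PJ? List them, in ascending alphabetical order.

Level 0: PJ
Level 1: IB, PO, UJ, XF
Level 2: CT, FO, GY, JS, LA, TM, YV, YY, ZP
Level 3: CM, MR, YW

IB, PO, UJ, XF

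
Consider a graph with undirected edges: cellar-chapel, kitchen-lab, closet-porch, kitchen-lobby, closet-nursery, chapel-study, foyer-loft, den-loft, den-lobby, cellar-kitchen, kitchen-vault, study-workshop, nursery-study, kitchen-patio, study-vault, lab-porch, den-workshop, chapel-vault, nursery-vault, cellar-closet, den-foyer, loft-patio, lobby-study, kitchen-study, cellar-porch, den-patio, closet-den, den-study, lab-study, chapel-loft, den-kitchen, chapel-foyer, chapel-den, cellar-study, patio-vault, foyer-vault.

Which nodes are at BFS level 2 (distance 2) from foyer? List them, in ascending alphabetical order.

cellar, closet, kitchen, lobby, nursery, patio, study, workshop

Level 0: foyer
Level 1: chapel, den, loft, vault
Level 2: cellar, closet, kitchen, lobby, nursery, patio, study, workshop
Level 3: lab, porch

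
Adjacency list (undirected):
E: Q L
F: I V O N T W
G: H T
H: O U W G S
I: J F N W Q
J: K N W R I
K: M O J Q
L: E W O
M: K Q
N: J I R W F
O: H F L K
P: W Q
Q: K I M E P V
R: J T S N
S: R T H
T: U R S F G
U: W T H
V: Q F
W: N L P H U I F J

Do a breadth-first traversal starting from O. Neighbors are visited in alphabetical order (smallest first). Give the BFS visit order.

Visit O; enqueue F, H, K, L → queue [F, H, K, L]
Visit F; enqueue I, N, T, V, W → queue [H, K, L, I, N, T, V, W]
Visit H; enqueue G, S, U → queue [K, L, I, N, T, V, W, G, S, U]
Visit K; enqueue J, M, Q → queue [L, I, N, T, V, W, G, S, U, J, M, Q]
Visit L; enqueue E → queue [I, N, T, V, W, G, S, U, J, M, Q, E]
Visit I → queue [N, T, V, W, G, S, U, J, M, Q, E]
Visit N; enqueue R → queue [T, V, W, G, S, U, J, M, Q, E, R]
Visit T → queue [V, W, G, S, U, J, M, Q, E, R]
Visit V → queue [W, G, S, U, J, M, Q, E, R]
Visit W; enqueue P → queue [G, S, U, J, M, Q, E, R, P]
Visit G → queue [S, U, J, M, Q, E, R, P]
Visit S → queue [U, J, M, Q, E, R, P]
Visit U → queue [J, M, Q, E, R, P]
Visit J → queue [M, Q, E, R, P]
Visit M → queue [Q, E, R, P]
Visit Q → queue [E, R, P]
Visit E → queue [R, P]
Visit R → queue [P]
Visit P → queue []

O, F, H, K, L, I, N, T, V, W, G, S, U, J, M, Q, E, R, P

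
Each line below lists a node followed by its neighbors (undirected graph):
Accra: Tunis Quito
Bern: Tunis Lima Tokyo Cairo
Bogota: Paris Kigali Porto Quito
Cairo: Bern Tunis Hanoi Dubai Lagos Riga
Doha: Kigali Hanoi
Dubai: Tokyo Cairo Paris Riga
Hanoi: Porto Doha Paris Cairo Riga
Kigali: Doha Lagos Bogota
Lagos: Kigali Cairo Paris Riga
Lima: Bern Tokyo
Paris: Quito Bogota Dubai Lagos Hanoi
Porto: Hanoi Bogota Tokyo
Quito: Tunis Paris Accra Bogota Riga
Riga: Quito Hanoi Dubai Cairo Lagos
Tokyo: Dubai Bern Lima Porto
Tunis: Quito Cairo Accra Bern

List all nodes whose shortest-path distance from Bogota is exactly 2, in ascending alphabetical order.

Accra, Doha, Dubai, Hanoi, Lagos, Riga, Tokyo, Tunis

Level 0: Bogota
Level 1: Kigali, Paris, Porto, Quito
Level 2: Accra, Doha, Dubai, Hanoi, Lagos, Riga, Tokyo, Tunis
Level 3: Bern, Cairo, Lima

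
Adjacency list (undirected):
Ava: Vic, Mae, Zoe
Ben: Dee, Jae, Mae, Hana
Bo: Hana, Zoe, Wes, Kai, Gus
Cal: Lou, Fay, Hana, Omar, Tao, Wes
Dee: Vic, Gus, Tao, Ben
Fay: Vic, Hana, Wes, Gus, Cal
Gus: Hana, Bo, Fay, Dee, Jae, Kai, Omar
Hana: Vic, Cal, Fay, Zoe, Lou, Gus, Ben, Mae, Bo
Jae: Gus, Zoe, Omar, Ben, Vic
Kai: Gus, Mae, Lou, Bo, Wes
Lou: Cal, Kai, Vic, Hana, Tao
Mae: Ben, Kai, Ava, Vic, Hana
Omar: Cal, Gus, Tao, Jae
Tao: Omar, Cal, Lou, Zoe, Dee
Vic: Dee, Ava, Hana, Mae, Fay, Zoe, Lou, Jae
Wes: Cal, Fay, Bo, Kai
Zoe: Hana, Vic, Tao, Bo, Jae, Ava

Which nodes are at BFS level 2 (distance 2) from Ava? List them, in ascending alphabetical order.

Ben, Bo, Dee, Fay, Hana, Jae, Kai, Lou, Tao

Level 0: Ava
Level 1: Mae, Vic, Zoe
Level 2: Ben, Bo, Dee, Fay, Hana, Jae, Kai, Lou, Tao
Level 3: Cal, Gus, Omar, Wes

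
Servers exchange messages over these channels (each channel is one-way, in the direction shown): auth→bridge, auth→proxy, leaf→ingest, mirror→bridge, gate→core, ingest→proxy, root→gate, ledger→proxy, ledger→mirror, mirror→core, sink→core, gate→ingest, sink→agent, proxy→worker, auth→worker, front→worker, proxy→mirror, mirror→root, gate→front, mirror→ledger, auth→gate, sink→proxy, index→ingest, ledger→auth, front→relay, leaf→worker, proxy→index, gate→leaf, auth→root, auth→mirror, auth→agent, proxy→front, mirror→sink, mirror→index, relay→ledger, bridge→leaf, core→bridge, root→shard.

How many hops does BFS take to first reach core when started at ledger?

2

Level 0: ledger
Level 1: auth, mirror, proxy
Level 2: agent, bridge, core, front, gate, index, root, sink, worker
Level 3: ingest, leaf, relay, shard
core first appears at level 2.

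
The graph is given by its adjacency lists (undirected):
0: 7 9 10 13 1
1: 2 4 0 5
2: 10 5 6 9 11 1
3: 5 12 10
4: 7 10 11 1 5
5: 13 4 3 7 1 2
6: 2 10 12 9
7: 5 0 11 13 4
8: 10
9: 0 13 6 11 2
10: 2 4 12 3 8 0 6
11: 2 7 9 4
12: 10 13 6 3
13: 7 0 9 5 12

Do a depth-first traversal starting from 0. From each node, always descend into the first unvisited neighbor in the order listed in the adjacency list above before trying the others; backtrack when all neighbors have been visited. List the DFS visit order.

0, 7, 5, 13, 9, 6, 2, 10, 4, 11, 1, 12, 3, 8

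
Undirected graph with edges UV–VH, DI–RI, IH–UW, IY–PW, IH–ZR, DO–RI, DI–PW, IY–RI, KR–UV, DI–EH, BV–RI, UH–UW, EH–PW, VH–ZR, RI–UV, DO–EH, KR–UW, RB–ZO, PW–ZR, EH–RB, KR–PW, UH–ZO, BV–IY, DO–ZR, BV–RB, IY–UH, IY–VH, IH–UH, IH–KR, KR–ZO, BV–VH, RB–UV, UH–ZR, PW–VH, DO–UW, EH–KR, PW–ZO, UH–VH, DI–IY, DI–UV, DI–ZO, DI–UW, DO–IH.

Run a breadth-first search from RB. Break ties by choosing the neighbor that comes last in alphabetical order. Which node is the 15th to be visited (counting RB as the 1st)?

UW

Visit RB; enqueue ZO, UV, EH, BV → queue [ZO, UV, EH, BV]
Visit ZO; enqueue UH, PW, KR, DI → queue [UV, EH, BV, UH, PW, KR, DI]
Visit UV; enqueue VH, RI → queue [EH, BV, UH, PW, KR, DI, VH, RI]
Visit EH; enqueue DO → queue [BV, UH, PW, KR, DI, VH, RI, DO]
Visit BV; enqueue IY → queue [UH, PW, KR, DI, VH, RI, DO, IY]
Visit UH; enqueue ZR, UW, IH → queue [PW, KR, DI, VH, RI, DO, IY, ZR, UW, IH]
Visit PW → queue [KR, DI, VH, RI, DO, IY, ZR, UW, IH]
Visit KR → queue [DI, VH, RI, DO, IY, ZR, UW, IH]
Visit DI → queue [VH, RI, DO, IY, ZR, UW, IH]
Visit VH → queue [RI, DO, IY, ZR, UW, IH]
Visit RI → queue [DO, IY, ZR, UW, IH]
Visit DO → queue [IY, ZR, UW, IH]
Visit IY → queue [ZR, UW, IH]
Visit ZR → queue [UW, IH]
Visit UW → queue [IH]
Visit IH → queue []

Visit order: RB, ZO, UV, EH, BV, UH, PW, KR, DI, VH, RI, DO, IY, ZR, UW, IH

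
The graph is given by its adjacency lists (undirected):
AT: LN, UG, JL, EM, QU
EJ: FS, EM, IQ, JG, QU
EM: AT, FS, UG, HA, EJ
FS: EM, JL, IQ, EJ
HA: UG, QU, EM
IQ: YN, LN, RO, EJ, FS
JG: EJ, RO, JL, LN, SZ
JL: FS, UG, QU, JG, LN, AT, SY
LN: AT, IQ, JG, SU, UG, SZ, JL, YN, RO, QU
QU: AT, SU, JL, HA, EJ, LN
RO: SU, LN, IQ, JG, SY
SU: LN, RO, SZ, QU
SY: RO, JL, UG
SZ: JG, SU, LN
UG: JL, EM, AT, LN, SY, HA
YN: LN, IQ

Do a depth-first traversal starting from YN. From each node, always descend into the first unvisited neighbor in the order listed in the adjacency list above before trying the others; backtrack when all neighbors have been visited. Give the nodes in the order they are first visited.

YN → LN → AT → UG → JL → FS → EM → HA → QU → SU → RO → IQ → EJ → JG → SZ → SY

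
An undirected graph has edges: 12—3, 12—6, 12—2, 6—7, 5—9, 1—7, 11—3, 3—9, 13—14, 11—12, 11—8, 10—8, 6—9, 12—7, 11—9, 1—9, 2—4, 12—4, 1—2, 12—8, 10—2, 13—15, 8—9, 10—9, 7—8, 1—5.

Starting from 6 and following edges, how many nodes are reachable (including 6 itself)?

BFS from 6 visits: 6, 7, 9, 12, 1, 8, 3, 5, 10, 11, 2, 4
Reachable nodes: 12 of 15 total.

12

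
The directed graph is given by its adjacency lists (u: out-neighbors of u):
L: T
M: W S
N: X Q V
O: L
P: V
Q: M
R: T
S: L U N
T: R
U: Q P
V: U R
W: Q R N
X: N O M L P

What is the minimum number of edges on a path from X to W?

2

Level 0: X
Level 1: L, M, N, O, P
Level 2: Q, S, T, V, W
Level 3: R, U
W first appears at level 2.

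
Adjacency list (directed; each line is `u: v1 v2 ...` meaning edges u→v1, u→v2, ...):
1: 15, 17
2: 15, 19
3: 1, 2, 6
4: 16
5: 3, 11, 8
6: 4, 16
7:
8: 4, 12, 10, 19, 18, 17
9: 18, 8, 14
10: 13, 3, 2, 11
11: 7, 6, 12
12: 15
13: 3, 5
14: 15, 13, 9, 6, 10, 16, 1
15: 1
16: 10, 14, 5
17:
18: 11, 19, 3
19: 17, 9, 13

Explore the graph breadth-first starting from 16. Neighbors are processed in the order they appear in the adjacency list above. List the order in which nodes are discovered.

Visit 16; enqueue 10, 14, 5 → queue [10, 14, 5]
Visit 10; enqueue 13, 3, 2, 11 → queue [14, 5, 13, 3, 2, 11]
Visit 14; enqueue 15, 9, 6, 1 → queue [5, 13, 3, 2, 11, 15, 9, 6, 1]
Visit 5; enqueue 8 → queue [13, 3, 2, 11, 15, 9, 6, 1, 8]
Visit 13 → queue [3, 2, 11, 15, 9, 6, 1, 8]
Visit 3 → queue [2, 11, 15, 9, 6, 1, 8]
Visit 2; enqueue 19 → queue [11, 15, 9, 6, 1, 8, 19]
Visit 11; enqueue 7, 12 → queue [15, 9, 6, 1, 8, 19, 7, 12]
Visit 15 → queue [9, 6, 1, 8, 19, 7, 12]
Visit 9; enqueue 18 → queue [6, 1, 8, 19, 7, 12, 18]
Visit 6; enqueue 4 → queue [1, 8, 19, 7, 12, 18, 4]
Visit 1; enqueue 17 → queue [8, 19, 7, 12, 18, 4, 17]
Visit 8 → queue [19, 7, 12, 18, 4, 17]
Visit 19 → queue [7, 12, 18, 4, 17]
Visit 7 → queue [12, 18, 4, 17]
Visit 12 → queue [18, 4, 17]
Visit 18 → queue [4, 17]
Visit 4 → queue [17]
Visit 17 → queue []

16 → 10 → 14 → 5 → 13 → 3 → 2 → 11 → 15 → 9 → 6 → 1 → 8 → 19 → 7 → 12 → 18 → 4 → 17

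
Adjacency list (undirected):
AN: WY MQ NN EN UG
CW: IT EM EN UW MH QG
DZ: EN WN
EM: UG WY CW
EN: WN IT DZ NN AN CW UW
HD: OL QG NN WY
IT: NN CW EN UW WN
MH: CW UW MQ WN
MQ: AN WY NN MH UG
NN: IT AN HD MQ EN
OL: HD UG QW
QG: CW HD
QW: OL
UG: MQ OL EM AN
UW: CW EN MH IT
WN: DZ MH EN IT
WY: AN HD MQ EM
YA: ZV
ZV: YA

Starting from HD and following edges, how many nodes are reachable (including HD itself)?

BFS from HD visits: HD, WY, QG, OL, NN, MQ, EM, AN, CW, UG, QW, IT, EN, MH, UW, WN, DZ
Reachable nodes: 17 of 19 total.

17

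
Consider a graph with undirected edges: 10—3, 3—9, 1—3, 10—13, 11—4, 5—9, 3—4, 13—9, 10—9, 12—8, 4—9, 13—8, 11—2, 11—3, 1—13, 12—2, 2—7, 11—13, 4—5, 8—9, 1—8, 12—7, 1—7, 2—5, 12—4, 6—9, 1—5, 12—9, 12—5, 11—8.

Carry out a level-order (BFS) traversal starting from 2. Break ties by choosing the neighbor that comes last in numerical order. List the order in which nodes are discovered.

2, 12, 11, 7, 5, 9, 8, 4, 13, 3, 1, 10, 6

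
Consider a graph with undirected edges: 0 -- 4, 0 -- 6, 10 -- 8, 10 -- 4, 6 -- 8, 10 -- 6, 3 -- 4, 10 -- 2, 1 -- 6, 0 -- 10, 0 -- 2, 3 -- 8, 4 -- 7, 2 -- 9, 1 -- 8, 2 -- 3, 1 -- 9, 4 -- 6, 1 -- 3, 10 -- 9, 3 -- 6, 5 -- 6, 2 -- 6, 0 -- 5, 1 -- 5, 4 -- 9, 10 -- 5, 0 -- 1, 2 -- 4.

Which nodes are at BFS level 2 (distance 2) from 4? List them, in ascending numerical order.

1, 5, 8

Level 0: 4
Level 1: 0, 2, 3, 6, 7, 9, 10
Level 2: 1, 5, 8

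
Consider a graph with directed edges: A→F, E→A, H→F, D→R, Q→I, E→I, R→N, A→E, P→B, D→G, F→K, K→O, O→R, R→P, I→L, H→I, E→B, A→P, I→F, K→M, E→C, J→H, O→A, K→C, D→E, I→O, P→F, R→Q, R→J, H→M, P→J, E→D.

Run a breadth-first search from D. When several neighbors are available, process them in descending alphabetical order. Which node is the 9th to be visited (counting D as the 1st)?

I

Visit D; enqueue R, G, E → queue [R, G, E]
Visit R; enqueue Q, P, N, J → queue [G, E, Q, P, N, J]
Visit G → queue [E, Q, P, N, J]
Visit E; enqueue I, C, B, A → queue [Q, P, N, J, I, C, B, A]
Visit Q → queue [P, N, J, I, C, B, A]
Visit P; enqueue F → queue [N, J, I, C, B, A, F]
Visit N → queue [J, I, C, B, A, F]
Visit J; enqueue H → queue [I, C, B, A, F, H]
Visit I; enqueue O, L → queue [C, B, A, F, H, O, L]
Visit C → queue [B, A, F, H, O, L]
Visit B → queue [A, F, H, O, L]
Visit A → queue [F, H, O, L]
Visit F; enqueue K → queue [H, O, L, K]
Visit H; enqueue M → queue [O, L, K, M]
Visit O → queue [L, K, M]
Visit L → queue [K, M]
Visit K → queue [M]
Visit M → queue []

Visit order: D, R, G, E, Q, P, N, J, I, C, B, A, F, H, O, L, K, M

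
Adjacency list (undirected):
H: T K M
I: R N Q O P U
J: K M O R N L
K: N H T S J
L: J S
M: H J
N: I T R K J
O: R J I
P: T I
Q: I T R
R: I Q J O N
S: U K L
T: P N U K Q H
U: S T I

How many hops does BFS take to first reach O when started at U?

2

Level 0: U
Level 1: I, S, T
Level 2: H, K, L, N, O, P, Q, R
Level 3: J, M
O first appears at level 2.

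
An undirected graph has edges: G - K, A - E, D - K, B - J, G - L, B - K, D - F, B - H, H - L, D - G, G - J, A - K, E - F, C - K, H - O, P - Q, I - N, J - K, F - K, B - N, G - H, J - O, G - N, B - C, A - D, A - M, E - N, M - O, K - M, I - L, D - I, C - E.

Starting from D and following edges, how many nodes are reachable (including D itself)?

15

BFS from D visits: D, A, F, G, I, K, E, M, H, J, L, N, B, C, O
Reachable nodes: 15 of 17 total.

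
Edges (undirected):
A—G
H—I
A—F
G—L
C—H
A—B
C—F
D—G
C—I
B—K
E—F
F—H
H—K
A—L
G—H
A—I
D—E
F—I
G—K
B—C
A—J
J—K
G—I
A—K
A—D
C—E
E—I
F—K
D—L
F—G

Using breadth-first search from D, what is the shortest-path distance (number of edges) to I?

2

Level 0: D
Level 1: A, E, G, L
Level 2: B, C, F, H, I, J, K
I first appears at level 2.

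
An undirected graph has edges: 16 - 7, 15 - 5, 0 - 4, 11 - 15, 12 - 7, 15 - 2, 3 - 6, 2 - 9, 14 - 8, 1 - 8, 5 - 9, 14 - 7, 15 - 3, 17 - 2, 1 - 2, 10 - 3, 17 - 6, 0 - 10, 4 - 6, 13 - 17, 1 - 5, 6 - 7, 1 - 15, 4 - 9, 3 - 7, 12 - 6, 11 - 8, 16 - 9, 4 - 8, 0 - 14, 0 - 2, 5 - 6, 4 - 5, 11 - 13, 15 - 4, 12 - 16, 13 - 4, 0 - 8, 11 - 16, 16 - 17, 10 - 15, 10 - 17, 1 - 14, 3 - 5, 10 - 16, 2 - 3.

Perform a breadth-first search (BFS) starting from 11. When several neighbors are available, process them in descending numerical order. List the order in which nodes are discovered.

11, 16, 15, 13, 8, 17, 12, 10, 9, 7, 5, 4, 3, 2, 1, 14, 0, 6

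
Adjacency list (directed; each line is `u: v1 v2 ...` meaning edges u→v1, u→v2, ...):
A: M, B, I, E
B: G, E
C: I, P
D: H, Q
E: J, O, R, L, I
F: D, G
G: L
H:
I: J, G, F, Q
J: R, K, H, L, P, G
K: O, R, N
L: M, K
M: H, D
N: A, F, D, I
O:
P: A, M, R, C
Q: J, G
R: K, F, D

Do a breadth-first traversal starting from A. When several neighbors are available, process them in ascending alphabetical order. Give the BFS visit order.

A, B, E, I, M, G, J, L, O, R, F, Q, D, H, K, P, N, C

Visit A; enqueue B, E, I, M → queue [B, E, I, M]
Visit B; enqueue G → queue [E, I, M, G]
Visit E; enqueue J, L, O, R → queue [I, M, G, J, L, O, R]
Visit I; enqueue F, Q → queue [M, G, J, L, O, R, F, Q]
Visit M; enqueue D, H → queue [G, J, L, O, R, F, Q, D, H]
Visit G → queue [J, L, O, R, F, Q, D, H]
Visit J; enqueue K, P → queue [L, O, R, F, Q, D, H, K, P]
Visit L → queue [O, R, F, Q, D, H, K, P]
Visit O → queue [R, F, Q, D, H, K, P]
Visit R → queue [F, Q, D, H, K, P]
Visit F → queue [Q, D, H, K, P]
Visit Q → queue [D, H, K, P]
Visit D → queue [H, K, P]
Visit H → queue [K, P]
Visit K; enqueue N → queue [P, N]
Visit P; enqueue C → queue [N, C]
Visit N → queue [C]
Visit C → queue []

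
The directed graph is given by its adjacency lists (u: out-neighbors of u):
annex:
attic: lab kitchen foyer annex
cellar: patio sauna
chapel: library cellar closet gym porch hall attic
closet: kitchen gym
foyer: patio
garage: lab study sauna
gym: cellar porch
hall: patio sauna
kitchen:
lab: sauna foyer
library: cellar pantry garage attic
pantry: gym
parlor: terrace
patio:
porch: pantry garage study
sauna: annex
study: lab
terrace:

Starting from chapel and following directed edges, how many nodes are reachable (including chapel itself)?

BFS from chapel visits: chapel, attic, cellar, closet, gym, hall, library, porch, annex, foyer, kitchen, lab, patio, sauna, garage, pantry, study
Reachable nodes: 17 of 19 total.

17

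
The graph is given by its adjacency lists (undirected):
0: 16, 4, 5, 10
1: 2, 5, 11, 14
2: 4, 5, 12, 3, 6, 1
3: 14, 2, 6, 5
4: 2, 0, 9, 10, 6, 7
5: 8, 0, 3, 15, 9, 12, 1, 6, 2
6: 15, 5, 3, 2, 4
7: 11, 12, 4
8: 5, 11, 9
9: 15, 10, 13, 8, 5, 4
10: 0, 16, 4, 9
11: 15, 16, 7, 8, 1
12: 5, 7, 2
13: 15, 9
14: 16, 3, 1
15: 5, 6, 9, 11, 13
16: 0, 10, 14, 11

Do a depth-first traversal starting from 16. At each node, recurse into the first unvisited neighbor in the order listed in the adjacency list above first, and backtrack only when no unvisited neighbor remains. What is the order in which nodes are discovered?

16 0 4 2 5 8 11 15 6 3 14 1 9 10 13 7 12

Visit 16
16 → 0
0 → 4
4 → 2
2 → 5
5 → 8
8 → 11
11 → 15
15 → 6
6 → 3
3 → 14
14 → 1
15 → 9
9 → 10
9 → 13
11 → 7
7 → 12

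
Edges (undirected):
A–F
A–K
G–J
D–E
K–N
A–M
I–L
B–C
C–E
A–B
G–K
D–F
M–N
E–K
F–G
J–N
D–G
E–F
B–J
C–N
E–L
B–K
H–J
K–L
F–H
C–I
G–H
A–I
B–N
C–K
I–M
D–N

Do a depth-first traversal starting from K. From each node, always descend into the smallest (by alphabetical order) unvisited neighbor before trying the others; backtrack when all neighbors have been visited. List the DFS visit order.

K → A → B → C → E → D → F → G → H → J → N → M → I → L

Visit K
K → A
A → B
B → C
C → E
E → D
D → F
F → G
G → H
H → J
J → N
N → M
M → I
I → L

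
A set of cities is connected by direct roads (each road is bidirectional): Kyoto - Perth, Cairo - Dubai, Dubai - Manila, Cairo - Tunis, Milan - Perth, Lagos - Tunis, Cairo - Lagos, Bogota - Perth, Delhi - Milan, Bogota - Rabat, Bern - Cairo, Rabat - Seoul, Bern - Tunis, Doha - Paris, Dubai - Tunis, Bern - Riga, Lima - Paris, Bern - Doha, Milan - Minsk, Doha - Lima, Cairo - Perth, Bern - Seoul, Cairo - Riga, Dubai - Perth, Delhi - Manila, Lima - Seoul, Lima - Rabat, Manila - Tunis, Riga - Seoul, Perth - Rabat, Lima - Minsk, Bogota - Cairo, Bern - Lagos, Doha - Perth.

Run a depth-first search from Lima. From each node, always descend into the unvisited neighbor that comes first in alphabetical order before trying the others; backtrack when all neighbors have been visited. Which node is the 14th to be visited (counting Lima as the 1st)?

Visit Lima
Lima → Doha
Doha → Bern
Bern → Cairo
Cairo → Bogota
Bogota → Perth
Perth → Dubai
Dubai → Manila
Manila → Delhi
Delhi → Milan
Milan → Minsk
Manila → Tunis
Tunis → Lagos
Perth → Kyoto
Perth → Rabat
Rabat → Seoul
Seoul → Riga
Doha → Paris

Visit order: Lima, Doha, Bern, Cairo, Bogota, Perth, Dubai, Manila, Delhi, Milan, Minsk, Tunis, Lagos, Kyoto, Rabat, Seoul, Riga, Paris

Kyoto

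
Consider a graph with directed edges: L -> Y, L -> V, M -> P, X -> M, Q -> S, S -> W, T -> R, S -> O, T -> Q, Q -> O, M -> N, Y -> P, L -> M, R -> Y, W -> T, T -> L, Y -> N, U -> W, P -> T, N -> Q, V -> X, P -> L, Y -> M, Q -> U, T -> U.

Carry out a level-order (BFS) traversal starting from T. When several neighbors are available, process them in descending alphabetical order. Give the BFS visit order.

T -> U -> R -> Q -> L -> W -> Y -> S -> O -> V -> M -> P -> N -> X

Visit T; enqueue U, R, Q, L → queue [U, R, Q, L]
Visit U; enqueue W → queue [R, Q, L, W]
Visit R; enqueue Y → queue [Q, L, W, Y]
Visit Q; enqueue S, O → queue [L, W, Y, S, O]
Visit L; enqueue V, M → queue [W, Y, S, O, V, M]
Visit W → queue [Y, S, O, V, M]
Visit Y; enqueue P, N → queue [S, O, V, M, P, N]
Visit S → queue [O, V, M, P, N]
Visit O → queue [V, M, P, N]
Visit V; enqueue X → queue [M, P, N, X]
Visit M → queue [P, N, X]
Visit P → queue [N, X]
Visit N → queue [X]
Visit X → queue []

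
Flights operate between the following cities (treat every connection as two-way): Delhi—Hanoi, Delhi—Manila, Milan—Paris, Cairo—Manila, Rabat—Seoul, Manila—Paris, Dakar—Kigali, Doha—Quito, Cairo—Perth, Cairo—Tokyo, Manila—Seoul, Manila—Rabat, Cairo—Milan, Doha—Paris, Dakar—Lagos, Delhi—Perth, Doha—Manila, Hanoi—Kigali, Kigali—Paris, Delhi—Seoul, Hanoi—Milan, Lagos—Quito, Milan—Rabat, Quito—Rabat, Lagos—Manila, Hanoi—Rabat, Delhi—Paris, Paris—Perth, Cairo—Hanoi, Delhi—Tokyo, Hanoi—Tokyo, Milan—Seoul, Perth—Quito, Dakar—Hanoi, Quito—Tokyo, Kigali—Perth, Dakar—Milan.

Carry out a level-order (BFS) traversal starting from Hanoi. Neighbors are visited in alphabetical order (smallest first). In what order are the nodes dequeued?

Hanoi, Cairo, Dakar, Delhi, Kigali, Milan, Rabat, Tokyo, Manila, Perth, Lagos, Paris, Seoul, Quito, Doha

Visit Hanoi; enqueue Cairo, Dakar, Delhi, Kigali, Milan, Rabat, Tokyo → queue [Cairo, Dakar, Delhi, Kigali, Milan, Rabat, Tokyo]
Visit Cairo; enqueue Manila, Perth → queue [Dakar, Delhi, Kigali, Milan, Rabat, Tokyo, Manila, Perth]
Visit Dakar; enqueue Lagos → queue [Delhi, Kigali, Milan, Rabat, Tokyo, Manila, Perth, Lagos]
Visit Delhi; enqueue Paris, Seoul → queue [Kigali, Milan, Rabat, Tokyo, Manila, Perth, Lagos, Paris, Seoul]
Visit Kigali → queue [Milan, Rabat, Tokyo, Manila, Perth, Lagos, Paris, Seoul]
Visit Milan → queue [Rabat, Tokyo, Manila, Perth, Lagos, Paris, Seoul]
Visit Rabat; enqueue Quito → queue [Tokyo, Manila, Perth, Lagos, Paris, Seoul, Quito]
Visit Tokyo → queue [Manila, Perth, Lagos, Paris, Seoul, Quito]
Visit Manila; enqueue Doha → queue [Perth, Lagos, Paris, Seoul, Quito, Doha]
Visit Perth → queue [Lagos, Paris, Seoul, Quito, Doha]
Visit Lagos → queue [Paris, Seoul, Quito, Doha]
Visit Paris → queue [Seoul, Quito, Doha]
Visit Seoul → queue [Quito, Doha]
Visit Quito → queue [Doha]
Visit Doha → queue []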